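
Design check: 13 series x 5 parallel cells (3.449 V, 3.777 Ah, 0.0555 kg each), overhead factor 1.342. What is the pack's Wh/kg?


Step 1: V_pack = 13 * 3.449 = 44.837 V
Step 2: C_pack = 5 * 3.777 = 18.885 Ah
Step 3: E_pack = V_pack * C_pack = 44.837 * 18.885 = 846.75 Wh
Step 4: m_pack = 13 * 5 * 0.0555 * 1.342 = 4.8413 kg
Step 5: ED = E_pack / m_pack = 846.75 / 4.8413 = 174.9 Wh/kg

174.9 Wh/kg


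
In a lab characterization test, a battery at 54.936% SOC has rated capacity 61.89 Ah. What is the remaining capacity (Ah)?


remaining = SOC / 100 * total = 54.936 / 100 * 61.89 = 34.00 Ah

34.00 Ah


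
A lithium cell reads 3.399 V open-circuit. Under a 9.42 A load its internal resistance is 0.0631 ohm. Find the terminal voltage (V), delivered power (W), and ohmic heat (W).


Step 1: V_terminal = OCV - I*R = 3.399 - 9.42 * 0.0631 = 2.8046 V
Step 2: P_out = V_terminal * I = 2.8046 * 9.42 = 26.42 W
Step 3: Q = I^2 * R = 9.42^2 * 0.0631 = 5.599 W

V=2.8046 V, P=26.42 W, Q=5.599 W


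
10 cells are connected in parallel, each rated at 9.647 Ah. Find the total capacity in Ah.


Parallel capacities add: 10 * 9.647 Ah = 96.47 Ah

96.47 Ah


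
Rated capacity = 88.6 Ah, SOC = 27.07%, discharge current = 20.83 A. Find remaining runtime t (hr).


Step 1: remaining = SOC/100 * C_total = 27.07/100 * 88.6 = 23.984 Ah
Step 2: t = remaining / I = 23.984 / 20.83 = 1.151 hr

1.151 hr


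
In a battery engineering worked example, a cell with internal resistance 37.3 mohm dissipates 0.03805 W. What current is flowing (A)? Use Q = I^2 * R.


Convert: R = 37.3 mohm = 0.0373 ohm
I = sqrt(Q / R) = sqrt(0.03805 / 0.0373) = sqrt(1.0201) = 1.010 A

1.010 A


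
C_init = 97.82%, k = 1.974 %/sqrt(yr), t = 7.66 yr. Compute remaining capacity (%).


Step 1: sqrt(7.66 yr) = 2.7677
Step 2: drop = 1.974 * 2.7677 = 5.4634
Step 3: C_final = 97.82 - 5.4634 = 92.36%

92.36%


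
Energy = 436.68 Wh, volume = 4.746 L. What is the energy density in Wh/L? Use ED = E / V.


Volumetric ED = 436.68 Wh / 4.746 L = 92.01 Wh/L

92.01 Wh/L


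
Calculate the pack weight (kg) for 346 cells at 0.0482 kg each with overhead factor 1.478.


Cell mass sum = 346 * 0.0482 = 16.677 kg
With overhead 1.478: m_pack = 16.677 * 1.478 = 24.65 kg

24.65 kg


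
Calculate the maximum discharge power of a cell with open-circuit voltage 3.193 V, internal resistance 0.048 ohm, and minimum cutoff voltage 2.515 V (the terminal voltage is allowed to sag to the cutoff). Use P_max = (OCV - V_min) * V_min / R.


P_max = (OCV - V_min) * V_min / R = (3.193 - 2.515) * 2.515 / 0.048 = 0.678 * 2.515 / 0.048 = 35.52 W

35.52 W


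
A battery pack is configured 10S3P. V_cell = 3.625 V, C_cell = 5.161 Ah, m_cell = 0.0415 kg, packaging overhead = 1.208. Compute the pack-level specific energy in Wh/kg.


Step 1: V_pack = 10 * 3.625 = 36.25 V
Step 2: C_pack = 3 * 5.161 = 15.483 Ah
Step 3: E_pack = V_pack * C_pack = 36.25 * 15.483 = 561.26 Wh
Step 4: m_pack = 10 * 3 * 0.0415 * 1.208 = 1.504 kg
Step 5: ED = E_pack / m_pack = 561.26 / 1.504 = 373.2 Wh/kg

373.2 Wh/kg


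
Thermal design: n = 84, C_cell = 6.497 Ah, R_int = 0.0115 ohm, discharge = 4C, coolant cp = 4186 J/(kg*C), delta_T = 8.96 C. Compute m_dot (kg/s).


Step 1: I = 4 * 6.497 = 25.988 A
Step 2: Q_cell = I^2 * R = 25.988^2 * 0.0115 = 7.7668 W
Step 3: Q_total = 84 * 7.7668 = 652.41 W
Step 4: m_dot = Q_total / (cp * dT) = 652.41 / (4186 * 8.96) = 0.01739 kg/s

0.01739 kg/s


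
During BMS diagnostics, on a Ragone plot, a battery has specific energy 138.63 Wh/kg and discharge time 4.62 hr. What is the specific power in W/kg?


Specific power = 138.63 Wh/kg / 4.62 hr = 30.01 W/kg

30.01 W/kg


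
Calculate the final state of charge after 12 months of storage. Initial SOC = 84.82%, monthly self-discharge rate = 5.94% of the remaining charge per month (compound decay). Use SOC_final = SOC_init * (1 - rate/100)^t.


Monthly retention factor = 1 - 5.94/100 = 0.9406
Over 12 months: factor^12 = 0.47958
SOC_final = 84.82 * 0.47958 = 40.68%

40.68%


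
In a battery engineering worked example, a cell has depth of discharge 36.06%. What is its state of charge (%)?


SOC = 100 - DOD = 100 - 36.06 = 63.94%

63.94%


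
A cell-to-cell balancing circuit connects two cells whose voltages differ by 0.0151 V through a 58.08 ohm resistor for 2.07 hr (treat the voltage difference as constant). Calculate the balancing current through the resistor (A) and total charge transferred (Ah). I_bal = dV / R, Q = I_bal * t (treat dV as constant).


First, Ohm's law: I_bal = 0.0151 V / 58.08 ohm = 2.5999e-04 A
Then Q = I * t = 2.5999e-04 A * 2.07 hr = 5.382e-04 Ah

I=2.5999e-04 A, Q=5.382e-04 Ah


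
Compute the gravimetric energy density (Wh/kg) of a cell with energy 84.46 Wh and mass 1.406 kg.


Specific energy = 84.46 Wh / 1.406 kg = 60.07 Wh/kg

60.07 Wh/kg


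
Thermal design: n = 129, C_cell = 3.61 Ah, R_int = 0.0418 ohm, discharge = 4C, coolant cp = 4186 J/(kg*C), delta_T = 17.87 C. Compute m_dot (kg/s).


Step 1: I = 4 * 3.61 = 14.44 A
Step 2: Q_cell = I^2 * R = 14.44^2 * 0.0418 = 8.7159 W
Step 3: Q_total = 129 * 8.7159 = 1124.4 W
Step 4: m_dot = Q_total / (cp * dT) = 1124.4 / (4186 * 17.87) = 0.01503 kg/s

0.01503 kg/s


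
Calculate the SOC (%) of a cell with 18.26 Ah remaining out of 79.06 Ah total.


SOC = (remaining / total) * 100 = (18.26 / 79.06) * 100 = 23.10%

23.10%


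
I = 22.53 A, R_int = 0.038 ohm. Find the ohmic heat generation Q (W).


Q = I^2 * R = 22.53^2 * 0.038 = 19.29 W

19.29 W


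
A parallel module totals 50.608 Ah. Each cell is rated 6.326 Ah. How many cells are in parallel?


n = C_total / C_cell = 50.608 / 6.326 = 8

8


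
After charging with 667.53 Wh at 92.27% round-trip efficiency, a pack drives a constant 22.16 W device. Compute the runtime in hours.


Step 1: E_discharge = eta/100 * E_charge = 92.27/100 * 667.53 = 615.93 Wh
Step 2: t = E_discharge / P = 615.93 / 22.16 = 27.79 hr

27.79 hr


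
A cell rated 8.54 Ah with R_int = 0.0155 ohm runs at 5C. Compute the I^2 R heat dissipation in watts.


Step 1: I = C_rate * capacity = 5 * 8.54 = 42.7 A
Step 2: Q = I^2 * R = 42.7^2 * 0.0155 = 1823.3 * 0.0155 = 28.26 W

28.26 W


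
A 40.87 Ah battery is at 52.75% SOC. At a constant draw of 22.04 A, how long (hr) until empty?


Step 1: remaining = SOC/100 * C_total = 52.75/100 * 40.87 = 21.559 Ah
Step 2: t = remaining / I = 21.559 / 22.04 = 0.9782 hr

0.9782 hr


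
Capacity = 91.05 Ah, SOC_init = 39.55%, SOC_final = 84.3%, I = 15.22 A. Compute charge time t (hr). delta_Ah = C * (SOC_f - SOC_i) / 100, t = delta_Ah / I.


Step 1: dSOC = 84.3% - 39.55% = 44.75%
Step 2: delta_Ah = 91.05 * 44.75 / 100 = 40.745 Ah
Step 3: t = 40.745 / 15.22 = 2.677 hr

2.677 hr


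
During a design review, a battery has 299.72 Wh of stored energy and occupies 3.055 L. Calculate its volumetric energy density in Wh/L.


ED = E / V = 299.72 / 3.055 = 98.11 Wh/L

98.11 Wh/L


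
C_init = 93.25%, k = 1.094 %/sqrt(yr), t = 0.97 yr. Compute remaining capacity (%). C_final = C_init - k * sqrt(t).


Step 1: sqrt(0.97 yr) = 0.98489
Step 2: drop = 1.094 * 0.98489 = 1.0775
Step 3: C_final = 93.25 - 1.0775 = 92.17%

92.17%


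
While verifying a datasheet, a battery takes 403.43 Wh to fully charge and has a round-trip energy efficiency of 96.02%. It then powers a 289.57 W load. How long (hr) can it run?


Step 1: E_discharge = eta/100 * E_charge = 96.02/100 * 403.43 = 387.37 Wh
Step 2: t = E_discharge / P = 387.37 / 289.57 = 1.338 hr

1.338 hr


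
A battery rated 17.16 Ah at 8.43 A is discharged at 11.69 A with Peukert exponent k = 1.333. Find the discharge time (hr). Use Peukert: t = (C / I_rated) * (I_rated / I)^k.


Step 1: t_rated = C / I_rated = 17.16 / 8.43 = 2.0356 hr
Step 2: ratio = 8.43 / 11.69 = 0.72113
Step 3: ratio^k = 0.72113^1.333 = 0.64674
Step 4: t = t_rated * ratio^k = 2.0356 * 0.64674 = 1.317 hr

1.317 hr


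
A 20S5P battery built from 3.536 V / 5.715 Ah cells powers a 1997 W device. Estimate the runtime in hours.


Step 1: E_pack = Ns * V_cell * Np * C_cell = 20 * 3.536 * 5 * 5.715 = 2020.8 Wh
Step 2: t = E_pack / P = 2020.8 / 1997 = 1.012 hr

1.012 hr


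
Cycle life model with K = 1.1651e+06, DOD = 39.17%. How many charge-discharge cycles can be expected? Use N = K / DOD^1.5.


Step 1: DOD^1.5 = 39.17^1.5 = 245.15
Step 2: N = 1.1651e+06 / 245.15 = 4753 cycles

4753 cycles


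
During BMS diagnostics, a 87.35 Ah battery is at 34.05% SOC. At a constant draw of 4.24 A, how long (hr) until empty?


Step 1: remaining = SOC/100 * C_total = 34.05/100 * 87.35 = 29.743 Ah
Step 2: t = remaining / I = 29.743 / 4.24 = 7.015 hr

7.015 hr


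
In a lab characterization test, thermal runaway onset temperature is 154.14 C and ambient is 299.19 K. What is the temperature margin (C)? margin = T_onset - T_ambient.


Convert: T_ambient = 299.19 K = 26.04 C
margin = 154.14 - 26.04 = 128.1 C

128.1 C


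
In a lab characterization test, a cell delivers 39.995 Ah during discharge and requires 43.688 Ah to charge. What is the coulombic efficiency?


Coulombic efficiency = 39.995/43.688 * 100% = 91.55%

91.55%


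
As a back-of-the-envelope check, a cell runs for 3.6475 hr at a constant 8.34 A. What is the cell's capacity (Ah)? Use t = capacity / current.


C = I * t = 8.34 * 3.6475 = 30.42 Ah

30.42 Ah


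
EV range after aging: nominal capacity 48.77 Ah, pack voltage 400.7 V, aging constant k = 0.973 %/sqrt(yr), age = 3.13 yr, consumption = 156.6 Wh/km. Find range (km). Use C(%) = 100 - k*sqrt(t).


Step 1: capacity retention = 100 - 0.973 * sqrt(3.13) = 100 - 0.973 * 1.7692 = 98.279%
Step 2: C_now = 48.77 * 98.279/100 = 47.931 Ah
Step 3: E_pack = V * C_now = 400.7 * 47.931 = 19206 Wh
Step 4: range = E_pack / consumption = 19206 / 156.6 = 122.6 km

122.6 km


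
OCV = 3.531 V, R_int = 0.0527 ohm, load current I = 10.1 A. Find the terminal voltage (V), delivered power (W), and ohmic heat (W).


Step 1: V_terminal = OCV - I*R = 3.531 - 10.1 * 0.0527 = 2.9987 V
Step 2: P_out = V_terminal * I = 2.9987 * 10.1 = 30.29 W
Step 3: Q = I^2 * R = 10.1^2 * 0.0527 = 5.376 W

V=2.9987 V, P=30.29 W, Q=5.376 W


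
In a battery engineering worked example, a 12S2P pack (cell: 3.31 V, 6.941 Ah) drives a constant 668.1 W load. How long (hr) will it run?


Step 1: E_pack = Ns * V_cell * Np * C_cell = 12 * 3.31 * 2 * 6.941 = 551.39 Wh
Step 2: t = E_pack / P = 551.39 / 668.1 = 0.8253 hr

0.8253 hr


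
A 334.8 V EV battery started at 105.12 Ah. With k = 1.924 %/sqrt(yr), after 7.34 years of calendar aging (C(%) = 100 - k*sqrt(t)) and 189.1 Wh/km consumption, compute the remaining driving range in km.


Step 1: capacity retention = 100 - 1.924 * sqrt(7.34) = 100 - 1.924 * 2.7092 = 94.787%
Step 2: C_now = 105.12 * 94.787/100 = 99.64 Ah
Step 3: E_pack = V * C_now = 334.8 * 99.64 = 33359 Wh
Step 4: range = E_pack / consumption = 33359 / 189.1 = 176.4 km

176.4 km


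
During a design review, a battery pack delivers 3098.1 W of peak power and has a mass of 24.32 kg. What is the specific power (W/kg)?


Specific power = 3098.1 W / 24.32 kg = 127.4 W/kg

127.4 W/kg


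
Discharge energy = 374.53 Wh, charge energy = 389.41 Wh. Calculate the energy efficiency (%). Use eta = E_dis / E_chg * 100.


eta_e = E_dis / E_chg * 100 = 374.53 / 389.41 * 100 = 96.18%

96.18%


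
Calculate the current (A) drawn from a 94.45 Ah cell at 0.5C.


At 0.5C: I = 0.5 * 94.45 Ah = 47.225 A

47.225 A


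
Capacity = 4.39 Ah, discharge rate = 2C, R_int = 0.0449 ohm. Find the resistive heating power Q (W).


Step 1: I = C_rate * capacity = 2 * 4.39 = 8.78 A
Step 2: Q = I^2 * R = 8.78^2 * 0.0449 = 77.088 * 0.0449 = 3.461 W

3.461 W


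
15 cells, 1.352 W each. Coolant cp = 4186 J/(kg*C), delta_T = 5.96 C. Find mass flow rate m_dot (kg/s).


Q_total = 15 * 1.352 = 20.28 W
m_dot = Q_total / (cp * dT) = 20.28 / (4186 * 5.96) = 8.129e-04 kg/s

8.129e-04 kg/s


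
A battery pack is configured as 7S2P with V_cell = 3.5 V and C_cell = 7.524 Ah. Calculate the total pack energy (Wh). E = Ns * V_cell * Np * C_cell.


V_pack = 7 * 3.5 = 24.5 V
C_pack = 2 * 7.524 = 15.048 Ah
E = V_pack * C_pack = 24.5 * 15.048 = 368.7 Wh

368.7 Wh


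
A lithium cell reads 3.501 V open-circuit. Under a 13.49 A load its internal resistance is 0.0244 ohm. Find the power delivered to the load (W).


Step 1: V_terminal = OCV - I*R = 3.501 - 13.49 * 0.0244 = 3.1718 V
Step 2: P_out = V_terminal * I = 3.1718 * 13.49 = 42.79 W

42.79 W


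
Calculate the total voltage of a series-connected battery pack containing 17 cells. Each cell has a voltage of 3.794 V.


Series voltages add: 17 * 3.794 V = 64.498 V

64.498 V


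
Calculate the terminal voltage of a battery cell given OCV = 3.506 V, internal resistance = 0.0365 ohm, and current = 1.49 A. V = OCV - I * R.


V = OCV - I*R = 3.506 - 1.49 * 0.0365 = 3.452 V

3.452 V


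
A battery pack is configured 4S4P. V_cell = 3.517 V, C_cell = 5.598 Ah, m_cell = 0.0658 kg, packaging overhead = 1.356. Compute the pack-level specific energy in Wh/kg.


Step 1: V_pack = 4 * 3.517 = 14.068 V
Step 2: C_pack = 4 * 5.598 = 22.392 Ah
Step 3: E_pack = V_pack * C_pack = 14.068 * 22.392 = 315.01 Wh
Step 4: m_pack = 4 * 4 * 0.0658 * 1.356 = 1.4276 kg
Step 5: ED = E_pack / m_pack = 315.01 / 1.4276 = 220.7 Wh/kg

220.7 Wh/kg


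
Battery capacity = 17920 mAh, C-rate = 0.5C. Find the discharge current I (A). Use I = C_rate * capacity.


Convert: capacity = 17920 mAh = 17.92 Ah
At 0.5C: I = 0.5 * 17.92 Ah = 8.96 A

8.96 A


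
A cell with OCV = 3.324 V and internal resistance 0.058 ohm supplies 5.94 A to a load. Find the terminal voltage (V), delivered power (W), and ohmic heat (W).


Step 1: V_terminal = OCV - I*R = 3.324 - 5.94 * 0.058 = 2.9795 V
Step 2: P_out = V_terminal * I = 2.9795 * 5.94 = 17.70 W
Step 3: Q = I^2 * R = 5.94^2 * 0.058 = 2.046 W

V=2.9795 V, P=17.70 W, Q=2.046 W


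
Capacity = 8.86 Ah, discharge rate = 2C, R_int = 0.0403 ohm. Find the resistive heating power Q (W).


Step 1: I = C_rate * capacity = 2 * 8.86 = 17.72 A
Step 2: Q = I^2 * R = 17.72^2 * 0.0403 = 314 * 0.0403 = 12.65 W

12.65 W


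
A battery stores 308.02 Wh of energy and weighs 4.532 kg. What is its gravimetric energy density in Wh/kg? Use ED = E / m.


ED = E / m = 308.02 / 4.532 = 67.97 Wh/kg

67.97 Wh/kg


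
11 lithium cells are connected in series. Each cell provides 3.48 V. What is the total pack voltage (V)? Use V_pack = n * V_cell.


Series voltages add: 11 * 3.48 V = 38.28 V

38.28 V


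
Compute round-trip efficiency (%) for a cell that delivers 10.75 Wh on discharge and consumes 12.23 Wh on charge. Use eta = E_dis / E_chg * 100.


Round-trip efficiency = 10.75/12.23 * 100% = 87.90%

87.90%


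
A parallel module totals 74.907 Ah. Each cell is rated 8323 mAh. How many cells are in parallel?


Convert: C_cell = 8323 mAh = 8.323 Ah
n = C_total / C_cell = 74.907 / 8.323 = 9

9


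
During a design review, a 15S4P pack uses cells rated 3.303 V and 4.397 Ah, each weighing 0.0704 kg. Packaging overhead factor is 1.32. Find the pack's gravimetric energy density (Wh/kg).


Step 1: V_pack = 15 * 3.303 = 49.545 V
Step 2: C_pack = 4 * 4.397 = 17.588 Ah
Step 3: E_pack = V_pack * C_pack = 49.545 * 17.588 = 871.4 Wh
Step 4: m_pack = 15 * 4 * 0.0704 * 1.32 = 5.5757 kg
Step 5: ED = E_pack / m_pack = 871.4 / 5.5757 = 156.3 Wh/kg

156.3 Wh/kg


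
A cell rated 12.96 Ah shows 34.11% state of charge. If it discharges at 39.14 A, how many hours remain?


Step 1: remaining = SOC/100 * C_total = 34.11/100 * 12.96 = 4.4207 Ah
Step 2: t = remaining / I = 4.4207 / 39.14 = 0.1129 hr

0.1129 hr


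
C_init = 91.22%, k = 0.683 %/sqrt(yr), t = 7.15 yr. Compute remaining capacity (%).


sqrt(t) = sqrt(7.15) = 2.6739
C_final = 91.22 - 0.683 * 2.6739 = 89.39%

89.39%


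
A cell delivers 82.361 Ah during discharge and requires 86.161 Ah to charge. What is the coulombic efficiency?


eta_c = Q_dis / Q_chg * 100 = 82.361 / 86.161 * 100 = 95.59%

95.59%


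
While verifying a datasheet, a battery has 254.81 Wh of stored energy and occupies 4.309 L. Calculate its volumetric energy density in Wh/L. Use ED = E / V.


Volumetric ED = 254.81 Wh / 4.309 L = 59.13 Wh/L

59.13 Wh/L


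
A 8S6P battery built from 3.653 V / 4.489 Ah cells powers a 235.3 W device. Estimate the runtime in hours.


Step 1: E_pack = Ns * V_cell * Np * C_cell = 8 * 3.653 * 6 * 4.489 = 787.12 Wh
Step 2: t = E_pack / P = 787.12 / 235.3 = 3.345 hr

3.345 hr


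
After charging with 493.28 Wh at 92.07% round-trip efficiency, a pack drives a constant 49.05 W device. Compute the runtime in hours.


Step 1: E_discharge = eta/100 * E_charge = 92.07/100 * 493.28 = 454.16 Wh
Step 2: t = E_discharge / P = 454.16 / 49.05 = 9.259 hr

9.259 hr


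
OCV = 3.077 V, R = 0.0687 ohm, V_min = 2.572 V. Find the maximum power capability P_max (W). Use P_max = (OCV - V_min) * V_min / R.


P_max = (OCV - V_min) * V_min / R = (3.077 - 2.572) * 2.572 / 0.0687 = 0.505 * 2.572 / 0.0687 = 18.91 W

18.91 W


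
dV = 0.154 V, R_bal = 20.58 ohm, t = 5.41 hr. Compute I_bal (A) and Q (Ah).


I_bal = dV / R = 0.154 / 20.58 = 0.007483 A
Q = I_bal * t = 0.007483 * 5.41 = 0.04048 Ah

I=0.007483 A, Q=0.04048 Ah


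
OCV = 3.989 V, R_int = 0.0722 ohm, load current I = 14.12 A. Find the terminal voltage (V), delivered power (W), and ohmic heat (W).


Step 1: V_terminal = OCV - I*R = 3.989 - 14.12 * 0.0722 = 2.9695 V
Step 2: P_out = V_terminal * I = 2.9695 * 14.12 = 41.93 W
Step 3: Q = I^2 * R = 14.12^2 * 0.0722 = 14.39 W

V=2.9695 V, P=41.93 W, Q=14.39 W


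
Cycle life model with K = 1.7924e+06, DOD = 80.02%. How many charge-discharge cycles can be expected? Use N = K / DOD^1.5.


DOD^1.5 = 715.81
N = K / DOD^1.5 = 1.7924e+06 / 715.81 = 2504

2504 cycles


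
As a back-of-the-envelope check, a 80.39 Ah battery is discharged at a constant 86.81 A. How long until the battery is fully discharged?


t = capacity / current = 80.39 / 86.81 = 0.9260 hr

0.9260 hr


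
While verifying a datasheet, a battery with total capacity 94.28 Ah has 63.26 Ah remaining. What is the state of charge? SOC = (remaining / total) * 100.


SOC = (remaining / total) * 100 = (63.26 / 94.28) * 100 = 67.10%

67.10%


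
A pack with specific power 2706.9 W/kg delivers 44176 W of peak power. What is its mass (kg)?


m = P / SP = 44176 / 2706.9 = 16.32 kg

16.32 kg


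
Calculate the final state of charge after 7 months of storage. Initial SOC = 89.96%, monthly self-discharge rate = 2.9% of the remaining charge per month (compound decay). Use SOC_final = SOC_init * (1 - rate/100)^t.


decay = (1 - 2.9/100)^7 = 0.81383
SOC_final = 89.96 * 0.81383 = 73.21%

73.21%


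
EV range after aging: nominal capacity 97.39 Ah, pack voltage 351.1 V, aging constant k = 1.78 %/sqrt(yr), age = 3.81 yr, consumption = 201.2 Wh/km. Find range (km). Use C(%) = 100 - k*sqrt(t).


Step 1: capacity retention = 100 - 1.78 * sqrt(3.81) = 100 - 1.78 * 1.9519 = 96.526%
Step 2: C_now = 97.39 * 96.526/100 = 94.007 Ah
Step 3: E_pack = V * C_now = 351.1 * 94.007 = 33006 Wh
Step 4: range = E_pack / consumption = 33006 / 201.2 = 164.0 km

164.0 km


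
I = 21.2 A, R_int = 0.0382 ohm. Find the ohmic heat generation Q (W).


Q = I^2 * R = 21.2^2 * 0.0382 = 17.17 W

17.17 W


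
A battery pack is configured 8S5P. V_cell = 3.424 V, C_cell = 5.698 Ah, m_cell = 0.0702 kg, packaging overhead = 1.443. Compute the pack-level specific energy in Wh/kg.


Step 1: V_pack = 8 * 3.424 = 27.392 V
Step 2: C_pack = 5 * 5.698 = 28.49 Ah
Step 3: E_pack = V_pack * C_pack = 27.392 * 28.49 = 780.4 Wh
Step 4: m_pack = 8 * 5 * 0.0702 * 1.443 = 4.0519 kg
Step 5: ED = E_pack / m_pack = 780.4 / 4.0519 = 192.6 Wh/kg

192.6 Wh/kg


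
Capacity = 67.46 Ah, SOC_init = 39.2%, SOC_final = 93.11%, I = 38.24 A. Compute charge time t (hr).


Step 1: dSOC = 93.11% - 39.2% = 53.91%
Step 2: delta_Ah = 67.46 * 53.91 / 100 = 36.368 Ah
Step 3: t = 36.368 / 38.24 = 0.9510 hr

0.9510 hr


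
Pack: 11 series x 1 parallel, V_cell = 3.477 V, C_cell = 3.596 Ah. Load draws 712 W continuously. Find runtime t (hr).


Step 1: E_pack = Ns * V_cell * Np * C_cell = 11 * 3.477 * 1 * 3.596 = 137.54 Wh
Step 2: t = E_pack / P = 137.54 / 712 = 0.1932 hr

0.1932 hr


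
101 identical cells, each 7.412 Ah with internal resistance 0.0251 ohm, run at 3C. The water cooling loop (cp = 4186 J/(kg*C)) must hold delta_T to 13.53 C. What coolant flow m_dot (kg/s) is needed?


Step 1: I = 3 * 7.412 = 22.236 A
Step 2: Q_cell = I^2 * R = 22.236^2 * 0.0251 = 12.41 W
Step 3: Q_total = 101 * 12.41 = 1253.4 W
Step 4: m_dot = Q_total / (cp * dT) = 1253.4 / (4186 * 13.53) = 0.02213 kg/s

0.02213 kg/s


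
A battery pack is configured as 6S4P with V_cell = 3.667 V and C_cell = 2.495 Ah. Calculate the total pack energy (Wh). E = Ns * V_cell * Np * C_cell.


V_pack = 6 * 3.667 = 22.002 V
C_pack = 4 * 2.495 = 9.98 Ah
E = V_pack * C_pack = 22.002 * 9.98 = 219.6 Wh

219.6 Wh


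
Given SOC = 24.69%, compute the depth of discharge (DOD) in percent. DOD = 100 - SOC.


Complement of SOC: DOD = 100% - 24.69% = 75.31%

75.31%


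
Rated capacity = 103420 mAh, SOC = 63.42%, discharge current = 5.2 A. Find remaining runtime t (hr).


Convert: C_total = 103420 mAh = 103.42 Ah
Step 1: remaining = SOC/100 * C_total = 63.42/100 * 103.42 = 65.589 Ah
Step 2: t = remaining / I = 65.589 / 5.2 = 12.61 hr

12.61 hr


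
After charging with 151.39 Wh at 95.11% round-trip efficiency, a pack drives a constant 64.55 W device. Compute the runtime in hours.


Step 1: E_discharge = eta/100 * E_charge = 95.11/100 * 151.39 = 143.99 Wh
Step 2: t = E_discharge / P = 143.99 / 64.55 = 2.231 hr

2.231 hr


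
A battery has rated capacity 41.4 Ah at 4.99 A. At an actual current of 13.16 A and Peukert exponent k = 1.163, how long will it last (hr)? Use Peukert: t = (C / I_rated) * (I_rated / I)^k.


Step 1: t_rated = C / I_rated = 41.4 / 4.99 = 8.2966 hr
Step 2: ratio = 4.99 / 13.16 = 0.37918
Step 3: ratio^k = 0.37918^1.163 = 0.32374
Step 4: t = t_rated * ratio^k = 8.2966 * 0.32374 = 2.686 hr

2.686 hr


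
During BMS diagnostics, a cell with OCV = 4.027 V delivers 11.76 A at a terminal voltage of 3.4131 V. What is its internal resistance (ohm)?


R = (OCV - V) / I = (4.027 - 3.4131) / 11.76 = 0.05220 ohm

0.05220 ohm


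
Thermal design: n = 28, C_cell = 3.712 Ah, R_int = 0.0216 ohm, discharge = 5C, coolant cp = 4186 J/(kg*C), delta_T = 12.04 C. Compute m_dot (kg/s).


Step 1: I = 5 * 3.712 = 18.56 A
Step 2: Q_cell = I^2 * R = 18.56^2 * 0.0216 = 7.4406 W
Step 3: Q_total = 28 * 7.4406 = 208.34 W
Step 4: m_dot = Q_total / (cp * dT) = 208.34 / (4186 * 12.04) = 0.004134 kg/s

0.004134 kg/s


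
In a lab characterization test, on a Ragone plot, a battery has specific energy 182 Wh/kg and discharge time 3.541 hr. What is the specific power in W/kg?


Specific power = 182 Wh/kg / 3.541 hr = 51.40 W/kg

51.40 W/kg


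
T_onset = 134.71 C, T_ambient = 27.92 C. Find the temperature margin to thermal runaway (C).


Safety margin = 134.71 C - 27.92 C = 106.79 C

106.79 C


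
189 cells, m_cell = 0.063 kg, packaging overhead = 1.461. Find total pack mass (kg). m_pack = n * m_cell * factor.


m_pack = n * m_cell * overhead = 189 * 0.063 * 1.461 = 17.40 kg

17.40 kg


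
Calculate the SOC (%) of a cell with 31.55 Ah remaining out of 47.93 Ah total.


SOC% = 31.55 / 47.93 * 100 = 65.83%

65.83%


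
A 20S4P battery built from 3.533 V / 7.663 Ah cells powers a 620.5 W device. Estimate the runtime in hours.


Step 1: E_pack = Ns * V_cell * Np * C_cell = 20 * 3.533 * 4 * 7.663 = 2165.9 Wh
Step 2: t = E_pack / P = 2165.9 / 620.5 = 3.491 hr

3.491 hr


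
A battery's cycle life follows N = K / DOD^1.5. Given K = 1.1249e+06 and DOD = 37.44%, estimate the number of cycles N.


Step 1: DOD^1.5 = 37.44^1.5 = 229.09
Step 2: N = 1.1249e+06 / 229.09 = 4910 cycles

4910 cycles


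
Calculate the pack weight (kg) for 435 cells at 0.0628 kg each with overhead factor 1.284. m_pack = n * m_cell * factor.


Cell mass sum = 435 * 0.0628 = 27.318 kg
With overhead 1.284: m_pack = 27.318 * 1.284 = 35.08 kg

35.08 kg


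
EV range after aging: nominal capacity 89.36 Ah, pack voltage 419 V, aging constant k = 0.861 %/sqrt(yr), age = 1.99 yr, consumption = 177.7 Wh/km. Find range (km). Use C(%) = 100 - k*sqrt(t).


Step 1: capacity retention = 100 - 0.861 * sqrt(1.99) = 100 - 0.861 * 1.4107 = 98.785%
Step 2: C_now = 89.36 * 98.785/100 = 88.274 Ah
Step 3: E_pack = V * C_now = 419 * 88.274 = 36987 Wh
Step 4: range = E_pack / consumption = 36987 / 177.7 = 208.1 km

208.1 km


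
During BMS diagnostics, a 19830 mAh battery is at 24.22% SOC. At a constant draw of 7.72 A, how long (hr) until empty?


Convert: C_total = 19830 mAh = 19.83 Ah
Step 1: remaining = SOC/100 * C_total = 24.22/100 * 19.83 = 4.8028 Ah
Step 2: t = remaining / I = 4.8028 / 7.72 = 0.6221 hr

0.6221 hr


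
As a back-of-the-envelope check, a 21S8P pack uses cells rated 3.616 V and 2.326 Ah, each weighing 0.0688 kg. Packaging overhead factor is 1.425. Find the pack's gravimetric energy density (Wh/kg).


Step 1: V_pack = 21 * 3.616 = 75.936 V
Step 2: C_pack = 8 * 2.326 = 18.608 Ah
Step 3: E_pack = V_pack * C_pack = 75.936 * 18.608 = 1413 Wh
Step 4: m_pack = 21 * 8 * 0.0688 * 1.425 = 16.471 kg
Step 5: ED = E_pack / m_pack = 1413 / 16.471 = 85.79 Wh/kg

85.79 Wh/kg


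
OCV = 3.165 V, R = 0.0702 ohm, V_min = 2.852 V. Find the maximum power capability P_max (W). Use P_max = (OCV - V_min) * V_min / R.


P_max = (OCV - V_min) * V_min / R = (3.165 - 2.852) * 2.852 / 0.0702 = 0.313 * 2.852 / 0.0702 = 12.72 W

12.72 W


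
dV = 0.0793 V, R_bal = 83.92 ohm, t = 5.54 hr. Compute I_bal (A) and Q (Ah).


First, Ohm's law: I_bal = 0.0793 V / 83.92 ohm = 9.4495e-04 A
Then Q = I * t = 9.4495e-04 A * 5.54 hr = 0.005235 Ah

I=9.4495e-04 A, Q=0.005235 Ah


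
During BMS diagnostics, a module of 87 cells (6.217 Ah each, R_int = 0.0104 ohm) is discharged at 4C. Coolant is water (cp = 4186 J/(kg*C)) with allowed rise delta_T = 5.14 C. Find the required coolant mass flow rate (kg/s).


Step 1: I = 4 * 6.217 = 24.868 A
Step 2: Q_cell = I^2 * R = 24.868^2 * 0.0104 = 6.4315 W
Step 3: Q_total = 87 * 6.4315 = 559.54 W
Step 4: m_dot = Q_total / (cp * dT) = 559.54 / (4186 * 5.14) = 0.02601 kg/s

0.02601 kg/s


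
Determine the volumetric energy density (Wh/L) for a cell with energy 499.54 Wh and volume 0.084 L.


ED = E / V = 499.54 / 0.084 = 5947 Wh/L

5947 Wh/L


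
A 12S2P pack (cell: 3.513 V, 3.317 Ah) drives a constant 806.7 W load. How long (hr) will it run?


Step 1: E_pack = Ns * V_cell * Np * C_cell = 12 * 3.513 * 2 * 3.317 = 279.66 Wh
Step 2: t = E_pack / P = 279.66 / 806.7 = 0.3467 hr

0.3467 hr


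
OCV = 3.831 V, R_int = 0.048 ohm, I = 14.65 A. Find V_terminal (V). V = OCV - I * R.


IR drop = 14.65 * 0.048 = 0.7032 V
V = 3.831 - 0.7032 = 3.128 V

3.128 V


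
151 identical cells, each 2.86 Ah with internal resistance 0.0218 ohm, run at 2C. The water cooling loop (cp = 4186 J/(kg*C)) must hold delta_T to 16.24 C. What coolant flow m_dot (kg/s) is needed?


Step 1: I = 2 * 2.86 = 5.72 A
Step 2: Q_cell = I^2 * R = 5.72^2 * 0.0218 = 0.71326 W
Step 3: Q_total = 151 * 0.71326 = 107.7 W
Step 4: m_dot = Q_total / (cp * dT) = 107.7 / (4186 * 16.24) = 0.001584 kg/s

0.001584 kg/s


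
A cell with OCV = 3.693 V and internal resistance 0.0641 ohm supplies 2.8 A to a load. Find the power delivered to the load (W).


Step 1: V_terminal = OCV - I*R = 3.693 - 2.8 * 0.0641 = 3.5135 V
Step 2: P_out = V_terminal * I = 3.5135 * 2.8 = 9.838 W

9.838 W


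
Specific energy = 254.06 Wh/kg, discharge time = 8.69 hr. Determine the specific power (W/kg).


Specific power = 254.06 Wh/kg / 8.69 hr = 29.24 W/kg

29.24 W/kg


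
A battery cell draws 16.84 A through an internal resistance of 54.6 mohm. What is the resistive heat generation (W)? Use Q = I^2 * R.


Convert: R = 54.6 mohm = 0.0546 ohm
Q = I^2 * R = 16.84^2 * 0.0546 = 15.48 W

15.48 W


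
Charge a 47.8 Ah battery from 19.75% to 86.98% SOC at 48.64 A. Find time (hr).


Step 1: dSOC = 86.98% - 19.75% = 67.23%
Step 2: delta_Ah = 47.8 * 67.23 / 100 = 32.136 Ah
Step 3: t = 32.136 / 48.64 = 0.6607 hr

0.6607 hr


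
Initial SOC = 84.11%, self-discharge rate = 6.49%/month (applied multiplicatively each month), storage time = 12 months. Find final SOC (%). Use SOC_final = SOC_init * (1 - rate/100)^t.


decay = (1 - 6.49/100)^12 = 0.44699
SOC_final = 84.11 * 0.44699 = 37.60%

37.60%


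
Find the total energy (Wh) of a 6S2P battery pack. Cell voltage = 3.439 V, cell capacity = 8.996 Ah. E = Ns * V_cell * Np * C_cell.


E = Ns * Vcell * Np * Ccell = 6 * 3.439 * 2 * 8.996 = 371.2 Wh

371.2 Wh


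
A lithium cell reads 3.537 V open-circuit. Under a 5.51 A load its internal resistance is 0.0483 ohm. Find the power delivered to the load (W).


Step 1: V_terminal = OCV - I*R = 3.537 - 5.51 * 0.0483 = 3.2709 V
Step 2: P_out = V_terminal * I = 3.2709 * 5.51 = 18.02 W

18.02 W


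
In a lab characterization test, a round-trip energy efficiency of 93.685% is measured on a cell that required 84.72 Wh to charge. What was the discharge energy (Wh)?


E_dis = eta/100 * E_chg = 93.685/100 * 84.72 = 79.37 Wh

79.37 Wh


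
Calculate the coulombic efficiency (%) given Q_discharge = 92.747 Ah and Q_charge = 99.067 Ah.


eta_c = Q_dis / Q_chg * 100 = 92.747 / 99.067 * 100 = 93.62%

93.62%


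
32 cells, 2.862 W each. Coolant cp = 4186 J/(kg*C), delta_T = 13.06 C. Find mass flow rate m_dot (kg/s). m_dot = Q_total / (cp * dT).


Q_total = 32 * 2.862 = 91.584 W
m_dot = Q_total / (cp * dT) = 91.584 / (4186 * 13.06) = 0.001675 kg/s

0.001675 kg/s


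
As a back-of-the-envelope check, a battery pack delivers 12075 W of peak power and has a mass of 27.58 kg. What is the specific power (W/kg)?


SP = P / m = 12075 / 27.58 = 437.8 W/kg

437.8 W/kg


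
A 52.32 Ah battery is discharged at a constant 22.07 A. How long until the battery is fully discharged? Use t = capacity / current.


t = capacity / current = 52.32 / 22.07 = 2.371 hr

2.371 hr


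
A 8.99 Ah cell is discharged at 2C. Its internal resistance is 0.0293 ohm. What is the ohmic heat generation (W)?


Step 1: I = C_rate * capacity = 2 * 8.99 = 17.98 A
Step 2: Q = I^2 * R = 17.98^2 * 0.0293 = 323.28 * 0.0293 = 9.472 W

9.472 W


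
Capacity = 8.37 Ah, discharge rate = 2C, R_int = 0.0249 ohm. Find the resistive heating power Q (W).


Step 1: I = C_rate * capacity = 2 * 8.37 = 16.74 A
Step 2: Q = I^2 * R = 16.74^2 * 0.0249 = 280.23 * 0.0249 = 6.978 W

6.978 W


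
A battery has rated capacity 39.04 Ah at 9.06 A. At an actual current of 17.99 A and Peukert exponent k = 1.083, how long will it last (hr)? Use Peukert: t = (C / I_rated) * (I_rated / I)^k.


t_rated = C / I_rated = 39.04 / 9.06 = 4.3091 hr
(I_rated/I)^k = (0.50361)^1.083 = 0.47574
t = t_rated * (I_rated/I)^k = 4.3091 * 0.47574 = 2.050 hr

2.050 hr


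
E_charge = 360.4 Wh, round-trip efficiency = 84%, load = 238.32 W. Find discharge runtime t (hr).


Step 1: E_discharge = eta/100 * E_charge = 84/100 * 360.4 = 302.74 Wh
Step 2: t = E_discharge / P = 302.74 / 238.32 = 1.270 hr

1.270 hr


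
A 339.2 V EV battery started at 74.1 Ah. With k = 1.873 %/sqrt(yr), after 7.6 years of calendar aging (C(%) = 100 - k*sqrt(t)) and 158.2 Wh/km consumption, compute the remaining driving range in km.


Step 1: capacity retention = 100 - 1.873 * sqrt(7.6) = 100 - 1.873 * 2.7568 = 94.837%
Step 2: C_now = 74.1 * 94.837/100 = 70.274 Ah
Step 3: E_pack = V * C_now = 339.2 * 70.274 = 23837 Wh
Step 4: range = E_pack / consumption = 23837 / 158.2 = 150.7 km

150.7 km


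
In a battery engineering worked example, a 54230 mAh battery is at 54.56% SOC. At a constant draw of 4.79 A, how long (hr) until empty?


Convert: C_total = 54230 mAh = 54.23 Ah
Step 1: remaining = SOC/100 * C_total = 54.56/100 * 54.23 = 29.588 Ah
Step 2: t = remaining / I = 29.588 / 4.79 = 6.177 hr

6.177 hr


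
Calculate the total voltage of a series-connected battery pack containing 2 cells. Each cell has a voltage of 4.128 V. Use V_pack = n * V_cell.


V_pack = n * V_cell = 2 * 4.128 = 8.256 V

8.256 V


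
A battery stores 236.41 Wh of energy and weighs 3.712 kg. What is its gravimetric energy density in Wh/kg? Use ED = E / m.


Specific energy = 236.41 Wh / 3.712 kg = 63.69 Wh/kg

63.69 Wh/kg


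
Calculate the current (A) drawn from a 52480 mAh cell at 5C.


Convert: capacity = 52480 mAh = 52.48 Ah
I = C_rate * capacity = 5 * 52.48 = 262.4 A

262.4 A


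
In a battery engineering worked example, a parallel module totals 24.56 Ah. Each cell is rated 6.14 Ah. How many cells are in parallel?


n = C_total / C_cell = 24.56 / 6.14 = 4

4


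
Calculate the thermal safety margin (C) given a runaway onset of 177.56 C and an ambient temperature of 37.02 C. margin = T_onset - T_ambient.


margin = T_onset - T_ambient = 177.56 - 37.02 = 140.54 C

140.54 C


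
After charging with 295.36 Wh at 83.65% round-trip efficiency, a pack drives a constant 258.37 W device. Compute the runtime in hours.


Step 1: E_discharge = eta/100 * E_charge = 83.65/100 * 295.36 = 247.07 Wh
Step 2: t = E_discharge / P = 247.07 / 258.37 = 0.9563 hr

0.9563 hr


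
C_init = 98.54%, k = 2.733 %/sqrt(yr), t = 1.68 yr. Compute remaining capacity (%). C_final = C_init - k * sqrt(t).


Step 1: sqrt(1.68 yr) = 1.2961
Step 2: drop = 2.733 * 1.2961 = 3.5422
Step 3: C_final = 98.54 - 3.5422 = 95.00%

95.00%


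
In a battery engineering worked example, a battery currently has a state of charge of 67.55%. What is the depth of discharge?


Complement of SOC: DOD = 100% - 67.55% = 32.45%

32.45%


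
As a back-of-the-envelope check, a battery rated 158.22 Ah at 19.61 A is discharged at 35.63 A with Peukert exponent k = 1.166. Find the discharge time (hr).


t_rated = C / I_rated = 158.22 / 19.61 = 8.0683 hr
(I_rated/I)^k = (0.55038)^1.166 = 0.49844
t = t_rated * (I_rated/I)^k = 8.0683 * 0.49844 = 4.022 hr

4.022 hr


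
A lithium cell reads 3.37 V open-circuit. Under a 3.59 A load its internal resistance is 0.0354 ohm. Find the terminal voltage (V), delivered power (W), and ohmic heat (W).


Step 1: V_terminal = OCV - I*R = 3.37 - 3.59 * 0.0354 = 3.2429 V
Step 2: P_out = V_terminal * I = 3.2429 * 3.59 = 11.64 W
Step 3: Q = I^2 * R = 3.59^2 * 0.0354 = 0.4562 W

V=3.2429 V, P=11.64 W, Q=0.4562 W


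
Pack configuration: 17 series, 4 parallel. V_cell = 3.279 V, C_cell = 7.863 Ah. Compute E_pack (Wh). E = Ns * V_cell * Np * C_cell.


V_pack = 17 * 3.279 = 55.743 V
C_pack = 4 * 7.863 = 31.452 Ah
E = V_pack * C_pack = 55.743 * 31.452 = 1753 Wh

1753 Wh


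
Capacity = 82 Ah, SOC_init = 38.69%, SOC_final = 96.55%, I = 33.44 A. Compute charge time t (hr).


delta_Ah = 82 * (96.55 - 38.69) / 100 = 47.445 Ah
t = delta_Ah / I = 47.445 / 33.44 = 1.419 hr

1.419 hr


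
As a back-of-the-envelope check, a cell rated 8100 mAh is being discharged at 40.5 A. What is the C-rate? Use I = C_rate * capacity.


Convert: capacity = 8100 mAh = 8.1 Ah
Rearranging: C_rate = 40.5 / 8.1 = 5C

5C


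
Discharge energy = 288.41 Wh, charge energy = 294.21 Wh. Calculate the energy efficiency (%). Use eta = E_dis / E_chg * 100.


Round-trip efficiency = 288.41/294.21 * 100% = 98.03%

98.03%


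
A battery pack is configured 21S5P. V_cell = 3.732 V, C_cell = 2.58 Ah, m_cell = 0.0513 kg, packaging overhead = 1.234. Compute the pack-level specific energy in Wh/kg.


Step 1: V_pack = 21 * 3.732 = 78.372 V
Step 2: C_pack = 5 * 2.58 = 12.9 Ah
Step 3: E_pack = V_pack * C_pack = 78.372 * 12.9 = 1011 Wh
Step 4: m_pack = 21 * 5 * 0.0513 * 1.234 = 6.6469 kg
Step 5: ED = E_pack / m_pack = 1011 / 6.6469 = 152.1 Wh/kg

152.1 Wh/kg


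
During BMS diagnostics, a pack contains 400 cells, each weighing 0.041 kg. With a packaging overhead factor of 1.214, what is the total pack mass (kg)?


Cell mass sum = 400 * 0.041 = 16.4 kg
With overhead 1.214: m_pack = 16.4 * 1.214 = 19.91 kg

19.91 kg


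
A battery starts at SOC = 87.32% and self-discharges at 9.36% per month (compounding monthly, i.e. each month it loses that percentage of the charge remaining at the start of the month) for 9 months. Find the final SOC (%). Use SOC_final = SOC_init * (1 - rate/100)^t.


Monthly retention factor = 1 - 9.36/100 = 0.9064
Over 9 months: factor^9 = 0.41293
SOC_final = 87.32 * 0.41293 = 36.06%

36.06%


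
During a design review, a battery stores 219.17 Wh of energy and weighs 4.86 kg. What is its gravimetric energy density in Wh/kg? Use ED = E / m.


Specific energy = 219.17 Wh / 4.86 kg = 45.10 Wh/kg

45.10 Wh/kg


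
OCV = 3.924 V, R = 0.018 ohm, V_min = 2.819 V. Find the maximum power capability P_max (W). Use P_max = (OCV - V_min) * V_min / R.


P_max = (OCV - V_min) * V_min / R = (3.924 - 2.819) * 2.819 / 0.018 = 1.105 * 2.819 / 0.018 = 173.1 W

173.1 W


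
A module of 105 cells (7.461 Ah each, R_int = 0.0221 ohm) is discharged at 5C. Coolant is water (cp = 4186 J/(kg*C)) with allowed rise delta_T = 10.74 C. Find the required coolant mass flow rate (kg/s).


Step 1: I = 5 * 7.461 = 37.305 A
Step 2: Q_cell = I^2 * R = 37.305^2 * 0.0221 = 30.756 W
Step 3: Q_total = 105 * 30.756 = 3229.4 W
Step 4: m_dot = Q_total / (cp * dT) = 3229.4 / (4186 * 10.74) = 0.07183 kg/s

0.07183 kg/s


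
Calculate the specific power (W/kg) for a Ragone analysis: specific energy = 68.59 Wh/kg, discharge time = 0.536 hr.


P_specific = E / t = 68.59 / 0.536 = 128.0 W/kg

128.0 W/kg


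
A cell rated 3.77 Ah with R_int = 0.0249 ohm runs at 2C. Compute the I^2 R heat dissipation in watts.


Step 1: I = C_rate * capacity = 2 * 3.77 = 7.54 A
Step 2: Q = I^2 * R = 7.54^2 * 0.0249 = 56.852 * 0.0249 = 1.416 W

1.416 W


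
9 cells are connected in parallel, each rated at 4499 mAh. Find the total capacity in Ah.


Convert: C_cell = 4499 mAh = 4.499 Ah
C_total = 9 * 4.499 = 40.491 Ah

40.491 Ah


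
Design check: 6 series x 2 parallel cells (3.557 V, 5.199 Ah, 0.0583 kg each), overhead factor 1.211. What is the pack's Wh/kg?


Step 1: V_pack = 6 * 3.557 = 21.342 V
Step 2: C_pack = 2 * 5.199 = 10.398 Ah
Step 3: E_pack = V_pack * C_pack = 21.342 * 10.398 = 221.91 Wh
Step 4: m_pack = 6 * 2 * 0.0583 * 1.211 = 0.84722 kg
Step 5: ED = E_pack / m_pack = 221.91 / 0.84722 = 261.9 Wh/kg

261.9 Wh/kg


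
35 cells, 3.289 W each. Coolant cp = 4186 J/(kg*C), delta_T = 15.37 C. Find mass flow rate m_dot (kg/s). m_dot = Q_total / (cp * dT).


Step 1: Total heat Q = 35 * 3.289 W = 115.12 W
Step 2: denom = cp * dT = 4186 * 15.37 = 64339
Step 3: m_dot = 115.12 / 64339 = 0.001789 kg/s

0.001789 kg/s


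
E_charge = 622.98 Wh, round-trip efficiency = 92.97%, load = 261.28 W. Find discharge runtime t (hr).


Step 1: E_discharge = eta/100 * E_charge = 92.97/100 * 622.98 = 579.18 Wh
Step 2: t = E_discharge / P = 579.18 / 261.28 = 2.217 hr

2.217 hr


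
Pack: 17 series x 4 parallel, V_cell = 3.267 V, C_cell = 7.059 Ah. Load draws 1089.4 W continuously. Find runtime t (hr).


Step 1: E_pack = Ns * V_cell * Np * C_cell = 17 * 3.267 * 4 * 7.059 = 1568.2 Wh
Step 2: t = E_pack / P = 1568.2 / 1089.4 = 1.440 hr

1.440 hr


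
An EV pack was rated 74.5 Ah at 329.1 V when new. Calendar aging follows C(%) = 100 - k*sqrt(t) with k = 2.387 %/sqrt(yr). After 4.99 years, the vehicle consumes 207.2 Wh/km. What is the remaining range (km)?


Step 1: capacity retention = 100 - 2.387 * sqrt(4.99) = 100 - 2.387 * 2.2338 = 94.668%
Step 2: C_now = 74.5 * 94.668/100 = 70.528 Ah
Step 3: E_pack = V * C_now = 329.1 * 70.528 = 23211 Wh
Step 4: range = E_pack / consumption = 23211 / 207.2 = 112.0 km

112.0 km
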